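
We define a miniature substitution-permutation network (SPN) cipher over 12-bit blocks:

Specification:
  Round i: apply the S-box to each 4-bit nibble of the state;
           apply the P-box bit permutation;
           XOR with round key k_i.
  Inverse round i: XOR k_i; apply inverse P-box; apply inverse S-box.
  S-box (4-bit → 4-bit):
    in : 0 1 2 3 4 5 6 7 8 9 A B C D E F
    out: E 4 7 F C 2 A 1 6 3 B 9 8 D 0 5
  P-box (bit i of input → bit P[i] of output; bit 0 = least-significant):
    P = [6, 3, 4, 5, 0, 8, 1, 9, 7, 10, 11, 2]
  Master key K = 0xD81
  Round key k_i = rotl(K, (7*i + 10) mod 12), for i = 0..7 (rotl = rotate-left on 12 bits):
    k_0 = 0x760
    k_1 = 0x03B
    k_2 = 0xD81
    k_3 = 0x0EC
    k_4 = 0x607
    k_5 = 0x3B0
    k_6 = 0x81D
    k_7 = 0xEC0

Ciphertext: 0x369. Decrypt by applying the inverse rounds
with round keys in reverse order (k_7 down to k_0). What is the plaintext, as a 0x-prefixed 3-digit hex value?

s_0 = ciphertext = 0x369
s_1 = InvRound(s_0, k_7) = 0x296
s_2 = InvRound(s_1, k_6) = 0xFD5
s_3 = InvRound(s_2, k_5) = 0x07B
s_4 = InvRound(s_3, k_4) = 0x6C3
s_5 = InvRound(s_4, k_3) = 0x6D6
s_6 = InvRound(s_5, k_2) = 0x43F
s_7 = InvRound(s_6, k_1) = 0x6EE
s_8 = InvRound(s_7, k_0) = 0xB85

0xB85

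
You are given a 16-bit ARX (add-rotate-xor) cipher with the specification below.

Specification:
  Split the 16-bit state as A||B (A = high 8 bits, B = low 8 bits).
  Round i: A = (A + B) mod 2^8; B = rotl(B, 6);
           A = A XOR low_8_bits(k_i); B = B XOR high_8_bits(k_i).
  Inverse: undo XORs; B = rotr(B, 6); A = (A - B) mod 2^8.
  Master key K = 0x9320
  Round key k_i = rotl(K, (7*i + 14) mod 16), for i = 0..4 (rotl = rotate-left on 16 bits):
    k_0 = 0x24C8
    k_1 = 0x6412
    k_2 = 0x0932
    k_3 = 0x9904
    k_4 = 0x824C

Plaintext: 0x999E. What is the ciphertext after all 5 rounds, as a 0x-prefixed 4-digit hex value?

s_0 = plaintext = 0x999E
s_1 = Round(s_0, k_0) = 0xFF83
s_2 = Round(s_1, k_1) = 0x9084
s_3 = Round(s_2, k_2) = 0x2628
s_4 = Round(s_3, k_3) = 0x4A93
s_5 = Round(s_4, k_4) = 0x9166

0x9166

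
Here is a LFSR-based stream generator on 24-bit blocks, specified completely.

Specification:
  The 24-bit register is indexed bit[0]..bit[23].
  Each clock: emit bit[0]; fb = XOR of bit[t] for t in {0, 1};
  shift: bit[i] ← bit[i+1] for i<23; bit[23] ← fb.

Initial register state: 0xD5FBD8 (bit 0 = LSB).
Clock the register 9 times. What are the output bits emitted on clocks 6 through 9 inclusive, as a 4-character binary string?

0111

reg_0 = 0xD5FBD8
clock 1: out=0, reg = 0x6AFDEC
clock 2: out=0, reg = 0x357EF6
clock 3: out=0, reg = 0x9ABF7B
clock 4: out=1, reg = 0x4D5FBD
clock 5: out=1, reg = 0xA6AFDE
clock 6: out=0, reg = 0xD357EF
clock 7: out=1, reg = 0x69ABF7
clock 8: out=1, reg = 0x34D5FB
clock 9: out=1, reg = 0x1A6AFD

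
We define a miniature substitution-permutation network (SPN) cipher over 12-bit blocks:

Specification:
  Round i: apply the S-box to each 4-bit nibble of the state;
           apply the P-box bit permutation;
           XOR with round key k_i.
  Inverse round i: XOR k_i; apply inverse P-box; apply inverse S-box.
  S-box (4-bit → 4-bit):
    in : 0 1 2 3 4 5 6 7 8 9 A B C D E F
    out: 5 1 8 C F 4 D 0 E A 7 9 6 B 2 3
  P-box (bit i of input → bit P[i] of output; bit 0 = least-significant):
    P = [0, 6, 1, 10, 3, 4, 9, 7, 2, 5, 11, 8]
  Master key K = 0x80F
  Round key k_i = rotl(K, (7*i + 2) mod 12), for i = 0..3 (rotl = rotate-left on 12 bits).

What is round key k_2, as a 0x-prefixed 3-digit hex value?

K = 0x80F
k_0 = rotl(K, (7*0+2) mod 12) = rotl(K, 2) = 0x03E
k_1 = rotl(K, (7*1+2) mod 12) = rotl(K, 9) = 0xF01
k_2 = rotl(K, (7*2+2) mod 12) = rotl(K, 4) = 0x0F8

0x0F8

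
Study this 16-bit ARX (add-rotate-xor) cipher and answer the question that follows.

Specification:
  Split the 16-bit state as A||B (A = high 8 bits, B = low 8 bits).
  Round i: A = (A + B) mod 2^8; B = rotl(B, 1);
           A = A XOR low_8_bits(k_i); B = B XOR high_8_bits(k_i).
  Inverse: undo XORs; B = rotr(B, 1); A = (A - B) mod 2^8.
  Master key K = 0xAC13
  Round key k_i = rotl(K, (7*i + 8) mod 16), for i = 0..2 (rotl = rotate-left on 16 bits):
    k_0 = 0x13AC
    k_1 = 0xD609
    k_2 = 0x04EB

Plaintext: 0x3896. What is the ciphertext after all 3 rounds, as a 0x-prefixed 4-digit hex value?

0xB851

s_0 = plaintext = 0x3896
s_1 = Round(s_0, k_0) = 0x623E
s_2 = Round(s_1, k_1) = 0xA9AA
s_3 = Round(s_2, k_2) = 0xB851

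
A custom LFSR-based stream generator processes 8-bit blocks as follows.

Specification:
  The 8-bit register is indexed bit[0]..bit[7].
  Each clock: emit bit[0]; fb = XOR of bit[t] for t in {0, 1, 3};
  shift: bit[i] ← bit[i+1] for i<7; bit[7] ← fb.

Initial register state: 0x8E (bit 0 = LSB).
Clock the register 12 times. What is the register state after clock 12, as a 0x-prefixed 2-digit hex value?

reg_0 = 0x8E
clock 1: out=0, reg = 0x47
clock 2: out=1, reg = 0x23
clock 3: out=1, reg = 0x11
clock 4: out=1, reg = 0x88
clock 5: out=0, reg = 0xC4
clock 6: out=0, reg = 0x62
clock 7: out=0, reg = 0xB1
clock 8: out=1, reg = 0xD8
clock 9: out=0, reg = 0xEC
clock 10: out=0, reg = 0xF6
clock 11: out=0, reg = 0xFB
clock 12: out=1, reg = 0xFD

0xFD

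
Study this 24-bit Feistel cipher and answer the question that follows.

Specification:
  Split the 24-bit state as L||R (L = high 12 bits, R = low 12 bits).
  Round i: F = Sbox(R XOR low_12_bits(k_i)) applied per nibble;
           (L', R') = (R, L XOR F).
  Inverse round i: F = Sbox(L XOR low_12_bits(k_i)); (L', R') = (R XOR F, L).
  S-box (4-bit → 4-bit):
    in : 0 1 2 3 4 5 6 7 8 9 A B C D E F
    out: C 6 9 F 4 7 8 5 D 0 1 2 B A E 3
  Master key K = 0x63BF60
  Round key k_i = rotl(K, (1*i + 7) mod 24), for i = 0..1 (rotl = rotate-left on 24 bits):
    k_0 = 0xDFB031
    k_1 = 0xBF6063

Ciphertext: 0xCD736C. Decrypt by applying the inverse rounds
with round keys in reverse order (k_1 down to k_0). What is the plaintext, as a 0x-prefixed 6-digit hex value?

0x187848

s_0 = ciphertext = 0xCD736C
s_1 = InvRound(s_0, k_1) = 0x848CD7
s_2 = InvRound(s_1, k_0) = 0x187848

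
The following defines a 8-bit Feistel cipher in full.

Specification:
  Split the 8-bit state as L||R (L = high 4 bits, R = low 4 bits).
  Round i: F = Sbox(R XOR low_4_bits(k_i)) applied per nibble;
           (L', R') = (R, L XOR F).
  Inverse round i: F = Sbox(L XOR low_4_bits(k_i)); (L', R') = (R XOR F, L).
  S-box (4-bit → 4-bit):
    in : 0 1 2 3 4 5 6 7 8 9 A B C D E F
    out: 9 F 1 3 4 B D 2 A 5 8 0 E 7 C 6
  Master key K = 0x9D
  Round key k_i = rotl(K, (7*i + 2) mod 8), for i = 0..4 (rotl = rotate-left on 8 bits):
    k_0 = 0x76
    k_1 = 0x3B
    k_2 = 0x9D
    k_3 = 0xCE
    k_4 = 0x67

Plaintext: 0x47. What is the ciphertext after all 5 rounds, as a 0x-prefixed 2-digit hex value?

s_0 = plaintext = 0x47
s_1 = Round(s_0, k_0) = 0x7B
s_2 = Round(s_1, k_1) = 0xBE
s_3 = Round(s_2, k_2) = 0xE8
s_4 = Round(s_3, k_3) = 0x83
s_5 = Round(s_4, k_4) = 0x3C

0x3C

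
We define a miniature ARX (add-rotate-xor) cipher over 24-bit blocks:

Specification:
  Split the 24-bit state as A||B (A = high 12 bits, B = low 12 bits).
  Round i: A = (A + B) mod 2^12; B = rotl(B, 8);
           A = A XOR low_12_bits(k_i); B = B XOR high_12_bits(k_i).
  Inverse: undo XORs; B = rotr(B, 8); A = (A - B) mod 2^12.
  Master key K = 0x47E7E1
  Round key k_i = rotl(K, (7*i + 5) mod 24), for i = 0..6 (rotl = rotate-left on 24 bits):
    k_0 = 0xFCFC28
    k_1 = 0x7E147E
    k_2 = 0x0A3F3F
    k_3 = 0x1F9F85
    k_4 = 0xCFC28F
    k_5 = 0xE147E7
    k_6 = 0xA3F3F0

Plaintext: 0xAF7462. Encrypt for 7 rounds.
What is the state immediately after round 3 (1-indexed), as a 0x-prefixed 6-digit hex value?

0xD82940

s_0 = plaintext = 0xAF7462
s_1 = Round(s_0, k_0) = 0x371D89
s_2 = Round(s_1, k_1) = 0x484E39
s_3 = Round(s_2, k_2) = 0xD82940
s_4 = Round(s_3, k_3) = 0x94716D
s_5 = Round(s_4, k_4) = 0x83B1EA
s_6 = Round(s_5, k_5) = 0xDC240A
s_7 = Round(s_6, k_6) = 0x23C07F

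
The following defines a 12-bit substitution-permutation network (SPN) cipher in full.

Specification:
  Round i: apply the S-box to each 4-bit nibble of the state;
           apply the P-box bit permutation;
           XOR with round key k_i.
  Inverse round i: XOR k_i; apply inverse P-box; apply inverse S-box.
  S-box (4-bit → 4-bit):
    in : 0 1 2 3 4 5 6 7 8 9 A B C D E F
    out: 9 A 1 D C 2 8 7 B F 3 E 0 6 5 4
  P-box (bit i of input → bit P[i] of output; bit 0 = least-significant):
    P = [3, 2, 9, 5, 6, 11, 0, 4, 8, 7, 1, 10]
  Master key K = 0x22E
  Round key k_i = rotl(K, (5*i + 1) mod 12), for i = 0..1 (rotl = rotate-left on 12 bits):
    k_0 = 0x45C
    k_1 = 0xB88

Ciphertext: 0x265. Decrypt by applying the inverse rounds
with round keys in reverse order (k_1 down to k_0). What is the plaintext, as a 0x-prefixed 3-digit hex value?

0x65B

s_0 = ciphertext = 0x265
s_1 = InvRound(s_0, k_1) = 0xA78
s_2 = InvRound(s_1, k_0) = 0x65B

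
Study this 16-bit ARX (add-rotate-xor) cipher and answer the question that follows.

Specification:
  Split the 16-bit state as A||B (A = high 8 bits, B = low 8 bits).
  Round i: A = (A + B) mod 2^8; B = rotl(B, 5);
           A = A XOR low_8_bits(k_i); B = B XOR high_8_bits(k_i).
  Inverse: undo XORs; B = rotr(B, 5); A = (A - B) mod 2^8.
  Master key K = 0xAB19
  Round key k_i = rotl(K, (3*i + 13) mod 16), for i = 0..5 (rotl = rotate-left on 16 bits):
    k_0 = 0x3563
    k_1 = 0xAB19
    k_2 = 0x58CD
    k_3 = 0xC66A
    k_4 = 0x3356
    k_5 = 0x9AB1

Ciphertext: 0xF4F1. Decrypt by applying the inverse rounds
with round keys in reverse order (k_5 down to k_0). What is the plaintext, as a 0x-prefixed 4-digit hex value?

s_0 = ciphertext = 0xF4F1
s_1 = InvRound(s_0, k_5) = 0xEA5B
s_2 = InvRound(s_1, k_4) = 0x7943
s_3 = InvRound(s_2, k_3) = 0xE72C
s_4 = InvRound(s_3, k_2) = 0x87A3
s_5 = InvRound(s_4, k_1) = 0x5E40
s_6 = InvRound(s_5, k_0) = 0x92AB

0x92AB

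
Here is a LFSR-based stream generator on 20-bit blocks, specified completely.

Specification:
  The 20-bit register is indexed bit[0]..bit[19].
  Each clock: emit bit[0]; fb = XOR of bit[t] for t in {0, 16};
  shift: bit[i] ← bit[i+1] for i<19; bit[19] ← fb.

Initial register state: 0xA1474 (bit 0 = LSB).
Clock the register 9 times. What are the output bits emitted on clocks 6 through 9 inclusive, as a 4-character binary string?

1100

reg_0 = 0xA1474
clock 1: out=0, reg = 0x50A3A
clock 2: out=0, reg = 0xA851D
clock 3: out=1, reg = 0xD428E
clock 4: out=0, reg = 0xEA147
clock 5: out=1, reg = 0xF50A3
clock 6: out=1, reg = 0x7A851
clock 7: out=1, reg = 0x3D428
clock 8: out=0, reg = 0x9EA14
clock 9: out=0, reg = 0xCF50A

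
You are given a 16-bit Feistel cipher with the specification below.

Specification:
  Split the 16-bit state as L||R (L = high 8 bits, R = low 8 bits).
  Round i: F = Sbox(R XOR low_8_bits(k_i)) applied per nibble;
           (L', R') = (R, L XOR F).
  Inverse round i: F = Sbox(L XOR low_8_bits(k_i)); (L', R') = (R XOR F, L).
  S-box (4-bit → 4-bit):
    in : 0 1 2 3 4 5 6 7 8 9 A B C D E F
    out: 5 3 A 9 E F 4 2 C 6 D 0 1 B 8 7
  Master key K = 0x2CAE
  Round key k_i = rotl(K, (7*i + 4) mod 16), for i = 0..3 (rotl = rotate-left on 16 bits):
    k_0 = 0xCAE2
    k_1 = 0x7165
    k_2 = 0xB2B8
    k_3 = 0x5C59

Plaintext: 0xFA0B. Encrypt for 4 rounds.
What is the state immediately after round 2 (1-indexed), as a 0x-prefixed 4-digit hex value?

s_0 = plaintext = 0xFA0B
s_1 = Round(s_0, k_0) = 0x0B7C
s_2 = Round(s_1, k_1) = 0x7C3D
s_3 = Round(s_2, k_2) = 0x3DB3
s_4 = Round(s_3, k_3) = 0xB3B0

0x7C3D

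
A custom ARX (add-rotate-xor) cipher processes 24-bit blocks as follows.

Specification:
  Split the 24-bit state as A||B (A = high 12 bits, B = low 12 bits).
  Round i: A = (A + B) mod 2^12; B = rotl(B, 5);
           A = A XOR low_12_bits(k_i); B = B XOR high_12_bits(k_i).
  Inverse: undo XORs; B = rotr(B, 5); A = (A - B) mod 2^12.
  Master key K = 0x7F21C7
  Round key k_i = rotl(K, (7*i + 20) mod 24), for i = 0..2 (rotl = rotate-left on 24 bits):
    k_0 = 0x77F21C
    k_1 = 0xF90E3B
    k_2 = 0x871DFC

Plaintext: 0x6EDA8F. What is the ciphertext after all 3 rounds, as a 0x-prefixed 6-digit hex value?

s_0 = plaintext = 0x6EDA8F
s_1 = Round(s_0, k_0) = 0x36068A
s_2 = Round(s_1, k_1) = 0x7D1EDD
s_3 = Round(s_2, k_2) = 0xB523CC

0xB523CC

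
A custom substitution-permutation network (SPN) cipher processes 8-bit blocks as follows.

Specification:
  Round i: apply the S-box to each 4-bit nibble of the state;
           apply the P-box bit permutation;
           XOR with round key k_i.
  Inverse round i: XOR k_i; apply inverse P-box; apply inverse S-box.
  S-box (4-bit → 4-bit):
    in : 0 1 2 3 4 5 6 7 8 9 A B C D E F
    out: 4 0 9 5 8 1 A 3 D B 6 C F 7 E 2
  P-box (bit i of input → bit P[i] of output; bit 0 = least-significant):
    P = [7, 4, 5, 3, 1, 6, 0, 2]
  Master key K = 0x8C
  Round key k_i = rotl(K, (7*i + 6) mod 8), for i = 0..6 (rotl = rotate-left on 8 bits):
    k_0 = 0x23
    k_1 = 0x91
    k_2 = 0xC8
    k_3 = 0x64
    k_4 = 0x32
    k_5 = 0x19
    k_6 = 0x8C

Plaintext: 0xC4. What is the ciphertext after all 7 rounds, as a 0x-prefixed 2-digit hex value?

0x3E

s_0 = plaintext = 0xC4
s_1 = Round(s_0, k_0) = 0x6C
s_2 = Round(s_1, k_1) = 0x6D
s_3 = Round(s_2, k_2) = 0x3C
s_4 = Round(s_3, k_3) = 0xDF
s_5 = Round(s_4, k_4) = 0x61
s_6 = Round(s_5, k_5) = 0x5D
s_7 = Round(s_6, k_6) = 0x3E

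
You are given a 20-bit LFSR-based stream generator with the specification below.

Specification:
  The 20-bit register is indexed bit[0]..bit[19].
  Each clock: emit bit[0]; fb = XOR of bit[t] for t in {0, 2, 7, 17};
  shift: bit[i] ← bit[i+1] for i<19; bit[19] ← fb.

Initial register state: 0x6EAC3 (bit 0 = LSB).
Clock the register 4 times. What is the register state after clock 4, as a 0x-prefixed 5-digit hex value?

0xD6EAC

reg_0 = 0x6EAC3
clock 1: out=1, reg = 0xB7561
clock 2: out=1, reg = 0x5BAB0
clock 3: out=0, reg = 0xADD58
clock 4: out=0, reg = 0xD6EAC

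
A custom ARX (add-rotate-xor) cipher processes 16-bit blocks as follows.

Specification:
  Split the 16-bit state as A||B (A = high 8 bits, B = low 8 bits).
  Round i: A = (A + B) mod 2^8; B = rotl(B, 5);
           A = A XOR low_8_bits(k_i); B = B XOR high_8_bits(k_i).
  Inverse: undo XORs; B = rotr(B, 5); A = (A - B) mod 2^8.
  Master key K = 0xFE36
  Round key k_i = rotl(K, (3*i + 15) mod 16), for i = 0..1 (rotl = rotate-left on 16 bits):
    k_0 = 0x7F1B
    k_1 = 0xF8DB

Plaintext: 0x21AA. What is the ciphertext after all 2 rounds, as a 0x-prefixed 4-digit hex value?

0x21BD

s_0 = plaintext = 0x21AA
s_1 = Round(s_0, k_0) = 0xD02A
s_2 = Round(s_1, k_1) = 0x21BD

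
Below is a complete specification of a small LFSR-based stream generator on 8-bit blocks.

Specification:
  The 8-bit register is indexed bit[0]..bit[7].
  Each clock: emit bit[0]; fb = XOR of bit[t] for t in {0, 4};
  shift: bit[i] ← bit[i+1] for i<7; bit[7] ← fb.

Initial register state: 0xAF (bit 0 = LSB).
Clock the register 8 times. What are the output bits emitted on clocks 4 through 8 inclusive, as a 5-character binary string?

reg_0 = 0xAF
clock 1: out=1, reg = 0xD7
clock 2: out=1, reg = 0x6B
clock 3: out=1, reg = 0xB5
clock 4: out=1, reg = 0x5A
clock 5: out=0, reg = 0xAD
clock 6: out=1, reg = 0xD6
clock 7: out=0, reg = 0xEB
clock 8: out=1, reg = 0xF5

10101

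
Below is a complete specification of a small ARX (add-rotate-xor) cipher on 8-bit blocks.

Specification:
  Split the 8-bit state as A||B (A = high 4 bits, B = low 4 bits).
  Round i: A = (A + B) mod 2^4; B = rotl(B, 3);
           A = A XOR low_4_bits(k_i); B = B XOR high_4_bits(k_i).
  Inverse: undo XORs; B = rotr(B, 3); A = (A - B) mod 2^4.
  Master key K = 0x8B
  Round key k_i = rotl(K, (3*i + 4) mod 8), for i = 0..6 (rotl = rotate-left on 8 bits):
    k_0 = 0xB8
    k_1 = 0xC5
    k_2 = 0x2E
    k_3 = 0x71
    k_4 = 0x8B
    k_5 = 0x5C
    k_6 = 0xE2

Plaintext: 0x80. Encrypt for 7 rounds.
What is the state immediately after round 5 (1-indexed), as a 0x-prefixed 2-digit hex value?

0x79

s_0 = plaintext = 0x80
s_1 = Round(s_0, k_0) = 0x0B
s_2 = Round(s_1, k_1) = 0xE1
s_3 = Round(s_2, k_2) = 0x1A
s_4 = Round(s_3, k_3) = 0xA2
s_5 = Round(s_4, k_4) = 0x79
s_6 = Round(s_5, k_5) = 0xC9
s_7 = Round(s_6, k_6) = 0x72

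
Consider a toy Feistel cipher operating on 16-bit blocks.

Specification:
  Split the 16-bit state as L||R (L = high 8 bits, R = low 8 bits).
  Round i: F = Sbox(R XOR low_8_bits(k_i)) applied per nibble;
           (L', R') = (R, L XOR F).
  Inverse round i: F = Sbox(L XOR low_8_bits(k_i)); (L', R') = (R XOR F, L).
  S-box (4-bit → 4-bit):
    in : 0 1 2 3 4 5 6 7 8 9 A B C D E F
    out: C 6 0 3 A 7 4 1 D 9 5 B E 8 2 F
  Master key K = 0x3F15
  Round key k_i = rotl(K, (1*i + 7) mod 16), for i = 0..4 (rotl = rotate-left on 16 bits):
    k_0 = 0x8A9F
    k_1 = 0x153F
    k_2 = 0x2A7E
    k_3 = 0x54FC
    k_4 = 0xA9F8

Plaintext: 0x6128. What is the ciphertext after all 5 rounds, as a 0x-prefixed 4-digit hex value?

s_0 = plaintext = 0x6128
s_1 = Round(s_0, k_0) = 0x28D0
s_2 = Round(s_1, k_1) = 0xD007
s_3 = Round(s_2, k_2) = 0x07C9
s_4 = Round(s_3, k_3) = 0xC930
s_5 = Round(s_4, k_4) = 0x3024

0x3024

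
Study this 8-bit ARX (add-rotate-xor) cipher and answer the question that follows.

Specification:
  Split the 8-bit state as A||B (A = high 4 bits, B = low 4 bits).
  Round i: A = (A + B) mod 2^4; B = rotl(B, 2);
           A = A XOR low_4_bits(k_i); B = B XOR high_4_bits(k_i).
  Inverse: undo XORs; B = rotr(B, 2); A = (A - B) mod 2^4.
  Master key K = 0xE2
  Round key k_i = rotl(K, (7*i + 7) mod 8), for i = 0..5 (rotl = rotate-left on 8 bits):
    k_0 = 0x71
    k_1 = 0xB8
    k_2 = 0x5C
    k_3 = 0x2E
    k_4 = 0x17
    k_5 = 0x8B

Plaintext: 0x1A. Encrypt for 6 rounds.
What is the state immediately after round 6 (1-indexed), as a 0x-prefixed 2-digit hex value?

s_0 = plaintext = 0x1A
s_1 = Round(s_0, k_0) = 0xAD
s_2 = Round(s_1, k_1) = 0xFC
s_3 = Round(s_2, k_2) = 0x76
s_4 = Round(s_3, k_3) = 0x3B
s_5 = Round(s_4, k_4) = 0x9F
s_6 = Round(s_5, k_5) = 0x37

0x37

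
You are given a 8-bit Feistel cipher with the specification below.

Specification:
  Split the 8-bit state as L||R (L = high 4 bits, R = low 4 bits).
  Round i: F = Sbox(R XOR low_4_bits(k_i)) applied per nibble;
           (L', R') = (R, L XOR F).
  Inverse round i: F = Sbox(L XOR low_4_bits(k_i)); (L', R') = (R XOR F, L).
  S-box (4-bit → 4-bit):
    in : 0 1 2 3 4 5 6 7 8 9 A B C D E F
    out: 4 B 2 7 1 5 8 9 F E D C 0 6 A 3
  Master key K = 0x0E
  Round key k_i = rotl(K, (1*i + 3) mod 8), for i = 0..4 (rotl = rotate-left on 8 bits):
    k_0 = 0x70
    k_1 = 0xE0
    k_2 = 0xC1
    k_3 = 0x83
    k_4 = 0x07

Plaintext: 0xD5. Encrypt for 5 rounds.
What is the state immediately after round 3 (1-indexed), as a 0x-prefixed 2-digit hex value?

s_0 = plaintext = 0xD5
s_1 = Round(s_0, k_0) = 0x58
s_2 = Round(s_1, k_1) = 0x8A
s_3 = Round(s_2, k_2) = 0xA4
s_4 = Round(s_3, k_3) = 0x43
s_5 = Round(s_4, k_4) = 0x35

0xA4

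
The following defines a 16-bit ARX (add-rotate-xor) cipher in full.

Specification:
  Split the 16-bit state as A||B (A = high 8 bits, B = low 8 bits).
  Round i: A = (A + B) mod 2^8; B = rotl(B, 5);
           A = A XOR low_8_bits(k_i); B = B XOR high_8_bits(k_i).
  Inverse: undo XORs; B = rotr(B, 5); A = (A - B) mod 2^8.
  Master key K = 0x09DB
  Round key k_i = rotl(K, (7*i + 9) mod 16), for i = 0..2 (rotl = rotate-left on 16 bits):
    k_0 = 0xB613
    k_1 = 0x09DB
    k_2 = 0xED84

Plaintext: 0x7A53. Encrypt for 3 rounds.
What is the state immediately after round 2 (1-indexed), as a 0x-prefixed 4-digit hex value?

s_0 = plaintext = 0x7A53
s_1 = Round(s_0, k_0) = 0xDEDC
s_2 = Round(s_1, k_1) = 0x6192
s_3 = Round(s_2, k_2) = 0x77BF

0x6192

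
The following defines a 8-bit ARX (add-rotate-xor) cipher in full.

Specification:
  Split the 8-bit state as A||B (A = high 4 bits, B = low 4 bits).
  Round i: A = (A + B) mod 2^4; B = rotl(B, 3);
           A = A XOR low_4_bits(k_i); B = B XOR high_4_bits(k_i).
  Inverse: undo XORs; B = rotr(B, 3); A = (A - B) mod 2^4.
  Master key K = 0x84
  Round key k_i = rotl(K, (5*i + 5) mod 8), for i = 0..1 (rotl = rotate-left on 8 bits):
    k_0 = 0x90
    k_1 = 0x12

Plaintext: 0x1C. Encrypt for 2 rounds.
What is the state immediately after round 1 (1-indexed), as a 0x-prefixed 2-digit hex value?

0xDF

s_0 = plaintext = 0x1C
s_1 = Round(s_0, k_0) = 0xDF
s_2 = Round(s_1, k_1) = 0xEE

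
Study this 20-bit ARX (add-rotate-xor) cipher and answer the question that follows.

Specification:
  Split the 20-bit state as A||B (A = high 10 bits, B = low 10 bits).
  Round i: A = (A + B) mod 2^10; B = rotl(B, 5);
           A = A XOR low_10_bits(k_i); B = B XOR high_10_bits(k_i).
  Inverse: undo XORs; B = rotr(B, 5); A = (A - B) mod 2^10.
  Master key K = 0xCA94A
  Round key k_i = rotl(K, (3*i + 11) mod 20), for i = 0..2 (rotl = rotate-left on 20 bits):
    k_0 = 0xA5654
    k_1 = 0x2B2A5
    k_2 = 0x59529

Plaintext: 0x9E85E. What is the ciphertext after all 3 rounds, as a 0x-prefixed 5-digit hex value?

0x295B7

s_0 = plaintext = 0x9E85E
s_1 = Round(s_0, k_0) = 0x23157
s_2 = Round(s_1, k_1) = 0xD1A46
s_3 = Round(s_2, k_2) = 0x295B7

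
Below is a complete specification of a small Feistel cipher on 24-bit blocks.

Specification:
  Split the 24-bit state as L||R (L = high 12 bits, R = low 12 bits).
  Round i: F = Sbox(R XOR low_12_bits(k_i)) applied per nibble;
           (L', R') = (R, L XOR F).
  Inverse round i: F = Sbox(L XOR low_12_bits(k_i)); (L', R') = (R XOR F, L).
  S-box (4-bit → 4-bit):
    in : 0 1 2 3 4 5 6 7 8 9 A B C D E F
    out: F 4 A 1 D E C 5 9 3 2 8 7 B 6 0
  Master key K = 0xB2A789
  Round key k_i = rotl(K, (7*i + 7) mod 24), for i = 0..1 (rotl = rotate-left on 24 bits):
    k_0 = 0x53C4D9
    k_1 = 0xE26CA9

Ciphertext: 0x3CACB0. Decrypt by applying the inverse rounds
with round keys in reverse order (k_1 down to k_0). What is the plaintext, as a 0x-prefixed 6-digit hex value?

s_0 = ciphertext = 0x3CACB0
s_1 = InvRound(s_0, k_1) = 0xC713CA
s_2 = InvRound(s_1, k_0) = 0xAE3C71

0xAE3C71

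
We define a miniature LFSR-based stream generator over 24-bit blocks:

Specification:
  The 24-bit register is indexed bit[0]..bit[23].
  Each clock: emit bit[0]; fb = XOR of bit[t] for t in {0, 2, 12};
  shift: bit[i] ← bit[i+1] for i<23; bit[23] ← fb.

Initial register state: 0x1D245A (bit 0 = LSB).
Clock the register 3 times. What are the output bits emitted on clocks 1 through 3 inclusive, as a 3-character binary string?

010

reg_0 = 0x1D245A
clock 1: out=0, reg = 0x0E922D
clock 2: out=1, reg = 0x874916
clock 3: out=0, reg = 0xC3A48B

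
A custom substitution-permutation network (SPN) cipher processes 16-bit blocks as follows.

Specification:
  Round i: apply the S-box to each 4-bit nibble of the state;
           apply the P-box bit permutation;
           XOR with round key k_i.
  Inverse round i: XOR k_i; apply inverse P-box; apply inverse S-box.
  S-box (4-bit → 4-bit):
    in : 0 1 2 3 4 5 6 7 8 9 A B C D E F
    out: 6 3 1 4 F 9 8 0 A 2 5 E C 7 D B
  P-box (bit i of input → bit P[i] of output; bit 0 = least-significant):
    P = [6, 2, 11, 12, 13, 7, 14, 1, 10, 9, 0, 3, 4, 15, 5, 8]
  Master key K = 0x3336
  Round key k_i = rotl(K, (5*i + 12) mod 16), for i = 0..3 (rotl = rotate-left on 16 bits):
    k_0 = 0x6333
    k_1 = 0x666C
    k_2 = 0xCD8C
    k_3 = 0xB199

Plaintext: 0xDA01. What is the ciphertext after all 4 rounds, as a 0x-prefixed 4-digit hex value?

0x4483

s_0 = plaintext = 0xDA01
s_1 = Round(s_0, k_0) = 0xA7C6
s_2 = Round(s_1, k_1) = 0x365E
s_3 = Round(s_2, k_2) = 0xF5E6
s_4 = Round(s_3, k_3) = 0x4483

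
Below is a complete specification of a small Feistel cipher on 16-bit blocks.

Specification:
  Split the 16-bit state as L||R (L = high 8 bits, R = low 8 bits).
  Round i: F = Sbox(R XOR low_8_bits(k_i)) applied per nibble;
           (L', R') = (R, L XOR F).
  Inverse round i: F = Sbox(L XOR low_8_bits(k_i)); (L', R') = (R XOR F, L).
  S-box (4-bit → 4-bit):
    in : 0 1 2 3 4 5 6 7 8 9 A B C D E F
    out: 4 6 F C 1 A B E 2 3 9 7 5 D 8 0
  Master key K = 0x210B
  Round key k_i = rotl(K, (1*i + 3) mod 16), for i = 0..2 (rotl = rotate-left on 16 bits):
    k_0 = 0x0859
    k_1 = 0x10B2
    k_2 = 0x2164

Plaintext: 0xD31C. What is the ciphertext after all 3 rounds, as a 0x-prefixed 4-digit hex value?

s_0 = plaintext = 0xD31C
s_1 = Round(s_0, k_0) = 0x1CC9
s_2 = Round(s_1, k_1) = 0xC9FB
s_3 = Round(s_2, k_2) = 0xFBF9

0xFBF9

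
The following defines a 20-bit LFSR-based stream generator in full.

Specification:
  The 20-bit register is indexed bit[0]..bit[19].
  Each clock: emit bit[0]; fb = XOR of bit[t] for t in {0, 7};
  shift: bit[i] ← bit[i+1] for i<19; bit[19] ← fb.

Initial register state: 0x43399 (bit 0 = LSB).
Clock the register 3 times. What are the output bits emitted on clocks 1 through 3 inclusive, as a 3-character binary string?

100

reg_0 = 0x43399
clock 1: out=1, reg = 0x219CC
clock 2: out=0, reg = 0x90CE6
clock 3: out=0, reg = 0xC8673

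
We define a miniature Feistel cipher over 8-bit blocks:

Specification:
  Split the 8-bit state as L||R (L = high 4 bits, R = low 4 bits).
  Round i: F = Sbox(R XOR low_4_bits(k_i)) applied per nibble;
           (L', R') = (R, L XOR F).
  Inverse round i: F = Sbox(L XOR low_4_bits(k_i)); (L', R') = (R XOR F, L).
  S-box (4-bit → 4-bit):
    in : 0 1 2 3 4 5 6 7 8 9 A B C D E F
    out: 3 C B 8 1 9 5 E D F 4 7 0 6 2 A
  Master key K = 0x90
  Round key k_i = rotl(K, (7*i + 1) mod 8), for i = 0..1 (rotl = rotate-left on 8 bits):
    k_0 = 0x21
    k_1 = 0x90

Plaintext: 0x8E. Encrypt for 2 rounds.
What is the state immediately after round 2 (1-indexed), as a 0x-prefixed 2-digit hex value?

0x25

s_0 = plaintext = 0x8E
s_1 = Round(s_0, k_0) = 0xE2
s_2 = Round(s_1, k_1) = 0x25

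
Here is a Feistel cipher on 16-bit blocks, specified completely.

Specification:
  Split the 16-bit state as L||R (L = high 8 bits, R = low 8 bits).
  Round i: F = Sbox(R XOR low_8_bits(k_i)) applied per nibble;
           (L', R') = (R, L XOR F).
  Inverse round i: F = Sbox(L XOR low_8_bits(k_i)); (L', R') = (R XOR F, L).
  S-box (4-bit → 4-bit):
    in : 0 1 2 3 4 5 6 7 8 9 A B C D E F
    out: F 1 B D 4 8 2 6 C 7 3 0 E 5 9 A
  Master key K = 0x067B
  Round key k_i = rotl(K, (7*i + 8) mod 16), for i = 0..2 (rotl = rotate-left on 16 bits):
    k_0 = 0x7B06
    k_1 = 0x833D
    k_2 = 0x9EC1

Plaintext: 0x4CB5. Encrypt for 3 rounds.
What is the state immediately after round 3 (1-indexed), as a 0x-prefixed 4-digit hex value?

0xDB52

s_0 = plaintext = 0x4CB5
s_1 = Round(s_0, k_0) = 0xB541
s_2 = Round(s_1, k_1) = 0x41DB
s_3 = Round(s_2, k_2) = 0xDB52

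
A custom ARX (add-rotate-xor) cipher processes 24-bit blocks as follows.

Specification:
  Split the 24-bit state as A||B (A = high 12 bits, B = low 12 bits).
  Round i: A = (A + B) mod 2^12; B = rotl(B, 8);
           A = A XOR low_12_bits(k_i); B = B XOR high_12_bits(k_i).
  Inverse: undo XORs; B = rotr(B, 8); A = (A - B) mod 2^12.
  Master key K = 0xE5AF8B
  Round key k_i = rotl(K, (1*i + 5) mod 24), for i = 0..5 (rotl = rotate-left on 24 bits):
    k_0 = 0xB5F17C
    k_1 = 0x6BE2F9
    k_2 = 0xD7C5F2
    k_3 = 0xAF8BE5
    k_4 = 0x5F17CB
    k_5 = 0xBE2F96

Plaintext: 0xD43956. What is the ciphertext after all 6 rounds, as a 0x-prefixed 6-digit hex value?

0xEB6A8D

s_0 = plaintext = 0xD43956
s_1 = Round(s_0, k_0) = 0x7E5DCA
s_2 = Round(s_1, k_1) = 0x756C62
s_3 = Round(s_2, k_2) = 0x64AFBA
s_4 = Round(s_3, k_3) = 0xDE1003
s_5 = Round(s_4, k_4) = 0xA2F6F1
s_6 = Round(s_5, k_5) = 0xEB6A8D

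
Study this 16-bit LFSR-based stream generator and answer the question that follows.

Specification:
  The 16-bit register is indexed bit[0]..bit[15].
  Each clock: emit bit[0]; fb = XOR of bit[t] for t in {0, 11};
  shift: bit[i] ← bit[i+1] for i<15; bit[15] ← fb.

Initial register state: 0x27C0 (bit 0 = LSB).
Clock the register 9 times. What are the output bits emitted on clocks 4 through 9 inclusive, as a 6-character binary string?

000111

reg_0 = 0x27C0
clock 1: out=0, reg = 0x13E0
clock 2: out=0, reg = 0x09F0
clock 3: out=0, reg = 0x84F8
clock 4: out=0, reg = 0x427C
clock 5: out=0, reg = 0x213E
clock 6: out=0, reg = 0x109F
clock 7: out=1, reg = 0x884F
clock 8: out=1, reg = 0x4427
clock 9: out=1, reg = 0xA213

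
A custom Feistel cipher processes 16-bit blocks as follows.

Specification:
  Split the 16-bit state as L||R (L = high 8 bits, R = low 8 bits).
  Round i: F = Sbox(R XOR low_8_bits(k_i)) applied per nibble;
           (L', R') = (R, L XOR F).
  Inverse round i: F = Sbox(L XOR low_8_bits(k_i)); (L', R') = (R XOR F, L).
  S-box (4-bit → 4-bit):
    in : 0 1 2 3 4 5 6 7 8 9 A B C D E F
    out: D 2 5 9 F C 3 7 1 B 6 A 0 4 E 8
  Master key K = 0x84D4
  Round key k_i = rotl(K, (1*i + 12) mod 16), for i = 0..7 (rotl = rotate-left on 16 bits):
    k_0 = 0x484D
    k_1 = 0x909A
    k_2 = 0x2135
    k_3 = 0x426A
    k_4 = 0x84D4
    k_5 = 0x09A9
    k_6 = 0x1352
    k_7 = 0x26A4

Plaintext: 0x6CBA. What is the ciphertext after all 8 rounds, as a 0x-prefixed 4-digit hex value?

s_0 = plaintext = 0x6CBA
s_1 = Round(s_0, k_0) = 0xBAEB
s_2 = Round(s_1, k_1) = 0xEBC8
s_3 = Round(s_2, k_2) = 0xC86F
s_4 = Round(s_3, k_3) = 0x6F14
s_5 = Round(s_4, k_4) = 0x1462
s_6 = Round(s_5, k_5) = 0x621E
s_7 = Round(s_6, k_6) = 0x1E92
s_8 = Round(s_7, k_7) = 0x928D

0x928D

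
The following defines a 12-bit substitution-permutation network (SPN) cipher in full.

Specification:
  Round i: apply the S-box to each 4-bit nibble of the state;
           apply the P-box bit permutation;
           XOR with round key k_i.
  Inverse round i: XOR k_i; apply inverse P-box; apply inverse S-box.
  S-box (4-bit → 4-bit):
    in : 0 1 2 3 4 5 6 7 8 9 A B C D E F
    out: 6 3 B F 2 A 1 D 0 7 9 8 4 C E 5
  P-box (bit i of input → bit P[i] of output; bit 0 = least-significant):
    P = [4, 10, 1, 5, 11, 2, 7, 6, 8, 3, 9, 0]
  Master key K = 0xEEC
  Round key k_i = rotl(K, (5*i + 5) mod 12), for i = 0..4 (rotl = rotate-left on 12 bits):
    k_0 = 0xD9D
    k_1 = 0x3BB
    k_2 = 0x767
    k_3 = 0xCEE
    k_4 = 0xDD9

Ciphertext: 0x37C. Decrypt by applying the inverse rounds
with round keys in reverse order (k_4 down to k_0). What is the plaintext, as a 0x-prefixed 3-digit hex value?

0xB6E

s_0 = ciphertext = 0x37C
s_1 = InvRound(s_0, k_4) = 0xD95
s_2 = InvRound(s_1, k_3) = 0x2B7
s_3 = InvRound(s_2, k_2) = 0x6D1
s_4 = InvRound(s_3, k_1) = 0x1BE
s_5 = InvRound(s_4, k_0) = 0xB6E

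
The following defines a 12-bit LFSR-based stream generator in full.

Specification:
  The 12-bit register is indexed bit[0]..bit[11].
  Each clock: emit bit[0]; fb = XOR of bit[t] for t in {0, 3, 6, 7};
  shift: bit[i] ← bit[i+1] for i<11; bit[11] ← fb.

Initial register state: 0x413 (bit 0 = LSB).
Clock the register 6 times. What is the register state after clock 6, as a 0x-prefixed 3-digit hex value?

reg_0 = 0x413
clock 1: out=1, reg = 0xA09
clock 2: out=1, reg = 0x504
clock 3: out=0, reg = 0x282
clock 4: out=0, reg = 0x941
clock 5: out=1, reg = 0x4A0
clock 6: out=0, reg = 0xA50

0xA50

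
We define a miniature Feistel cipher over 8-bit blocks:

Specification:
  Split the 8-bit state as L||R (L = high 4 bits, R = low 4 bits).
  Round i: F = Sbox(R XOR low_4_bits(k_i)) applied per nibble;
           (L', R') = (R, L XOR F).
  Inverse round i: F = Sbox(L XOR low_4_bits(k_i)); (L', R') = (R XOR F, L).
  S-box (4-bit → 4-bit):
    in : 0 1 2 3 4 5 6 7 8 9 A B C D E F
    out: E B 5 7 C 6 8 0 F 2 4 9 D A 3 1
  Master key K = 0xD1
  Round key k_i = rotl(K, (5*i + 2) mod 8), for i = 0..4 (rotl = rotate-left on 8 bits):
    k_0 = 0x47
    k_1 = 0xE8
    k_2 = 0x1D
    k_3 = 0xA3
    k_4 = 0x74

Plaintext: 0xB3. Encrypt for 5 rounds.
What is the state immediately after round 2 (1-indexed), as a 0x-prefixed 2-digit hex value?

s_0 = plaintext = 0xB3
s_1 = Round(s_0, k_0) = 0x37
s_2 = Round(s_1, k_1) = 0x72
s_3 = Round(s_2, k_2) = 0x26
s_4 = Round(s_3, k_3) = 0x64
s_5 = Round(s_4, k_4) = 0x48

0x72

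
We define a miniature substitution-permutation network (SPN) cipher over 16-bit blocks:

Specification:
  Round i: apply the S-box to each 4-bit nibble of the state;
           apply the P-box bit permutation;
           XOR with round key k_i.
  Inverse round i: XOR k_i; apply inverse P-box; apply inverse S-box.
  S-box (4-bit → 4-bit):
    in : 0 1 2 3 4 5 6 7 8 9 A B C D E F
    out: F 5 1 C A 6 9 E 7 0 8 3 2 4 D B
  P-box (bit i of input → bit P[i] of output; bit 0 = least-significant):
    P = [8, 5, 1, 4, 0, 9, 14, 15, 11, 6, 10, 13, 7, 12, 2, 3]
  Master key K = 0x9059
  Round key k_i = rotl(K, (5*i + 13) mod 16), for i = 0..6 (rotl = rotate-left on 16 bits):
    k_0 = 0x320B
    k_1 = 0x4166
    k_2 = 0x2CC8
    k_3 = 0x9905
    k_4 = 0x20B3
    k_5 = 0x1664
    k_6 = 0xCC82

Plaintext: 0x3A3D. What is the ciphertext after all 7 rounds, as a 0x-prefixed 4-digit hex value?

0x7A0C

s_0 = plaintext = 0x3A3D
s_1 = Round(s_0, k_0) = 0xD205
s_2 = Round(s_1, k_1) = 0x8B41
s_3 = Round(s_2, k_2) = 0xB70E
s_4 = Round(s_3, k_3) = 0x6ED6
s_5 = Round(s_4, k_4) = 0x4D2B
s_6 = Round(s_5, k_5) = 0x034D
s_7 = Round(s_6, k_6) = 0x7A0C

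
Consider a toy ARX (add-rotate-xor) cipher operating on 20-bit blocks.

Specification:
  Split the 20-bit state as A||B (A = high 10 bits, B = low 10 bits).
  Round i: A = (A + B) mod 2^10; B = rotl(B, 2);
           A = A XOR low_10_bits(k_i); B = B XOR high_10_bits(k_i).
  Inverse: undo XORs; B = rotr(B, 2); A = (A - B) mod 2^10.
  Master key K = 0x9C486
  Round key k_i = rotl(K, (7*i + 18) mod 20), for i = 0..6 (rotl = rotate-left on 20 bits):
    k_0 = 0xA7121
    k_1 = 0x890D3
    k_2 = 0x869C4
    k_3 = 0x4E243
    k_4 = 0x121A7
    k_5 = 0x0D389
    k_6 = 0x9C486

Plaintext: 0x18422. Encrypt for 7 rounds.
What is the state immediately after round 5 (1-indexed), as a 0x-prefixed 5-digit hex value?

0x9C0A6

s_0 = plaintext = 0x18422
s_1 = Round(s_0, k_0) = 0x68A14
s_2 = Round(s_1, k_1) = 0xD9676
s_3 = Round(s_2, k_2) = 0x07FC0
s_4 = Round(s_3, k_3) = 0x6723B
s_5 = Round(s_4, k_4) = 0x9C0A6
s_6 = Round(s_5, k_5) = 0x27EAC
s_7 = Round(s_6, k_6) = 0xF34C3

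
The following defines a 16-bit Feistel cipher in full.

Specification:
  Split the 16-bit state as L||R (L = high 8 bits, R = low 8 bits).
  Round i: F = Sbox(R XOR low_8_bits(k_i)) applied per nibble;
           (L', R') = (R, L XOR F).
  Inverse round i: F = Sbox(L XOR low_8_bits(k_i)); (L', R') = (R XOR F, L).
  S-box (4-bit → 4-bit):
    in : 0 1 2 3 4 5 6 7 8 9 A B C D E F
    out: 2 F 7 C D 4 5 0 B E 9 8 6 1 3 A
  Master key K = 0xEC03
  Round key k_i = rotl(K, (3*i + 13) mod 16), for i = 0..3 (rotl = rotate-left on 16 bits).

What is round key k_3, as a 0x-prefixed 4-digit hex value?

K = 0xEC03
k_0 = rotl(K, (3*0+13) mod 16) = rotl(K, 13) = 0x7D80
k_1 = rotl(K, (3*1+13) mod 16) = rotl(K, 0) = 0xEC03
k_2 = rotl(K, (3*2+13) mod 16) = rotl(K, 3) = 0x601F
k_3 = rotl(K, (3*3+13) mod 16) = rotl(K, 6) = 0x00FB

0x00FB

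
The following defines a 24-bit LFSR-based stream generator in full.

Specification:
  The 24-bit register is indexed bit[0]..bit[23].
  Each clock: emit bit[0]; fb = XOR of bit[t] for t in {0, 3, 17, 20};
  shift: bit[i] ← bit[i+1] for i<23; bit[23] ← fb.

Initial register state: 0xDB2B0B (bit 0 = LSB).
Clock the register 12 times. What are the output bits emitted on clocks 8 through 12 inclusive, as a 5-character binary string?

01101

reg_0 = 0xDB2B0B
clock 1: out=1, reg = 0x6D9585
clock 2: out=1, reg = 0xB6CAC2
clock 3: out=0, reg = 0x5B6561
clock 4: out=1, reg = 0xADB2B0
clock 5: out=0, reg = 0x56D958
clock 6: out=0, reg = 0xAB6CAC
clock 7: out=0, reg = 0x55B656
clock 8: out=0, reg = 0xAADB2B
clock 9: out=1, reg = 0xD56D95
clock 10: out=1, reg = 0x6AB6CA
clock 11: out=0, reg = 0x355B65
clock 12: out=1, reg = 0x1AADB2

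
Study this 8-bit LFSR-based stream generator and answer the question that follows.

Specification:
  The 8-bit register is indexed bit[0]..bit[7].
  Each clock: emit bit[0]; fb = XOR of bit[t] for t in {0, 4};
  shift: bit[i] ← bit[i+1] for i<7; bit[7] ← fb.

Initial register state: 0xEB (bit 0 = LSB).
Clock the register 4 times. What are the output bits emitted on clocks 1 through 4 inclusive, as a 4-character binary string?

reg_0 = 0xEB
clock 1: out=1, reg = 0xF5
clock 2: out=1, reg = 0x7A
clock 3: out=0, reg = 0xBD
clock 4: out=1, reg = 0x5E

1101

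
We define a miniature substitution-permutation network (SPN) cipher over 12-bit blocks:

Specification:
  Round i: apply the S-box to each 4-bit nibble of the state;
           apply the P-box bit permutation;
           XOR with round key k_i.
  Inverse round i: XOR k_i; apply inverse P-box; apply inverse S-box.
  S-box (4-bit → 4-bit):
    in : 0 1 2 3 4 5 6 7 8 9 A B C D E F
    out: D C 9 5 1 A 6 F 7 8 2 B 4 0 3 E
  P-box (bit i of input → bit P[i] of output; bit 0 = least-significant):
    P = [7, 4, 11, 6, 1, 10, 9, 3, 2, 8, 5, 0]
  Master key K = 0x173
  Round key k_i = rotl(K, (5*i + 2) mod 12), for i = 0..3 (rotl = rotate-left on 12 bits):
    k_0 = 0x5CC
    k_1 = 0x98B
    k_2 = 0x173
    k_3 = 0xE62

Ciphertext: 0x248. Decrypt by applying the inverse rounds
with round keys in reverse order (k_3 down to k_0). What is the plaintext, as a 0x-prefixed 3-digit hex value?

s_0 = ciphertext = 0x248
s_1 = InvRound(s_0, k_3) = 0xCBC
s_2 = InvRound(s_1, k_2) = 0xBB0
s_3 = InvRound(s_2, k_1) = 0x10A
s_4 = InvRound(s_3, k_0) = 0x4E2

0x4E2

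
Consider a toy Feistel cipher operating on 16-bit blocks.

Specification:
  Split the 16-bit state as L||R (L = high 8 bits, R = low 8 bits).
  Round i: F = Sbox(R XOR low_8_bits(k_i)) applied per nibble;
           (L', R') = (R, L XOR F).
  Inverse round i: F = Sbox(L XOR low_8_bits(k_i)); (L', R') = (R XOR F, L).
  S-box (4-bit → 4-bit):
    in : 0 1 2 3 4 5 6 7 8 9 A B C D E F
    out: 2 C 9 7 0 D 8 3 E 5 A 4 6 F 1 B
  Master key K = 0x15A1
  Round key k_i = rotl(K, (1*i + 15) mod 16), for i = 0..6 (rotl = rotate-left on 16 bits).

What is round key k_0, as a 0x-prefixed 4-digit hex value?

0x8AD0

K = 0x15A1
k_0 = rotl(K, (1*0+15) mod 16) = rotl(K, 15) = 0x8AD0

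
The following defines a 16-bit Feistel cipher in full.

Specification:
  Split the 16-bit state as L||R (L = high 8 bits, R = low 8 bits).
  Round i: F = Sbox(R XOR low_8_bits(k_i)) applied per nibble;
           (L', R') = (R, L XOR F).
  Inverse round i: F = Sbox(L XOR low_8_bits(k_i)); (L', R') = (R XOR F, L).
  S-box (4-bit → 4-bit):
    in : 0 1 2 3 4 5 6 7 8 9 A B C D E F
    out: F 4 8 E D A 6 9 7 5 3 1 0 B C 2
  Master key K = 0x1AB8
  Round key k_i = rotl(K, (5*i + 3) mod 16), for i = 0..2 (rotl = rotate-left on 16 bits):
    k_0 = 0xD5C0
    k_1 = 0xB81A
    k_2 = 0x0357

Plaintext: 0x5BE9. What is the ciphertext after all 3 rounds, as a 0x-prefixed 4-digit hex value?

s_0 = plaintext = 0x5BE9
s_1 = Round(s_0, k_0) = 0xE9DE
s_2 = Round(s_1, k_1) = 0xDEE4
s_3 = Round(s_2, k_2) = 0xE4C0

0xE4C0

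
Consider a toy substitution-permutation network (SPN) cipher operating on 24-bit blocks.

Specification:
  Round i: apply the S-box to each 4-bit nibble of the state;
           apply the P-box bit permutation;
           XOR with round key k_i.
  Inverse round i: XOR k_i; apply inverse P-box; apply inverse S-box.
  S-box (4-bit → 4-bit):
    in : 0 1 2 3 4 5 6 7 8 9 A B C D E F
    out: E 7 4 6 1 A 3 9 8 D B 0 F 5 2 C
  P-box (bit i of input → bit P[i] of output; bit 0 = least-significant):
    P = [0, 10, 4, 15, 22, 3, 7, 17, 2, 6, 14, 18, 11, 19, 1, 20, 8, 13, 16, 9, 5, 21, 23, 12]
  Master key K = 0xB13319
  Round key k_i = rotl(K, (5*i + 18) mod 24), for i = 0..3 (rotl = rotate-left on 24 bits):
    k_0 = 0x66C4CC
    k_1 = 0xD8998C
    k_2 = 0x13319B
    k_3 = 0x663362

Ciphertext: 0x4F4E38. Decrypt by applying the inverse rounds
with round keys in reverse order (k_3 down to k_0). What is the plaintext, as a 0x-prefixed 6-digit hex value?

0x170288

s_0 = ciphertext = 0x4F4E38
s_1 = InvRound(s_0, k_3) = 0x5113E3
s_2 = InvRound(s_1, k_2) = 0x45BEA2
s_3 = InvRound(s_2, k_1) = 0xDC07EE
s_4 = InvRound(s_3, k_0) = 0x170288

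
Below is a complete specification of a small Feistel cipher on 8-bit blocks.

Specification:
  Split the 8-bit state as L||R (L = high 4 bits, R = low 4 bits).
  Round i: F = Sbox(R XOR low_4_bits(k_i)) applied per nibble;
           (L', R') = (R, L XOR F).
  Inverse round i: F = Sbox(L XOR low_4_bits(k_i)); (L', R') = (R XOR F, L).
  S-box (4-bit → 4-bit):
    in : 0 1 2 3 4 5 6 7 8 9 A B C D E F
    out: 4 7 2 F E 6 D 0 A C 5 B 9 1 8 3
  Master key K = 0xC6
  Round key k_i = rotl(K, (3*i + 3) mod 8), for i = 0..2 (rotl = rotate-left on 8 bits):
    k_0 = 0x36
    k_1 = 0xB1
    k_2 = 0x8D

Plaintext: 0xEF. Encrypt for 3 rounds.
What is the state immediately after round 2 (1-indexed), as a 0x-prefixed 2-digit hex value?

0x20

s_0 = plaintext = 0xEF
s_1 = Round(s_0, k_0) = 0xF2
s_2 = Round(s_1, k_1) = 0x20
s_3 = Round(s_2, k_2) = 0x03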